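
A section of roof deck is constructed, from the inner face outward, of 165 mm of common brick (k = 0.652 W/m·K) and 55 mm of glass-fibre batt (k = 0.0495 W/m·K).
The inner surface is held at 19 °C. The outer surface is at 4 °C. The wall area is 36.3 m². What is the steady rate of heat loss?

Q ≈ 399 W

Model the wall as resistances in series:
R_common brick = L/(kA) = 0.165/(0.652×36.3) = 0.006972 K/W
R_glass-fibre batt = L/(kA) = 0.055/(0.0495×36.3) = 0.03061 K/W
R_total = 0.03758 K/W
Q = ΔT / R_total = 15 / 0.03758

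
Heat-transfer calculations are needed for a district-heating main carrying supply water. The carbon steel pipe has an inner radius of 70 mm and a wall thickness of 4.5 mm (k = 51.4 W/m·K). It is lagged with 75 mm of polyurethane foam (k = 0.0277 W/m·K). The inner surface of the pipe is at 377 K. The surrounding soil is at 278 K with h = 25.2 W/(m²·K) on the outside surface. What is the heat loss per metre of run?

q′ ≈ 24.5 W/m

For a radial system each layer contributes R = ln(r_out/r_in)/(2πkL); films add R = 1/(hA).
R_carbon steel pipe wall = ln(74.5/70)/(2π×51.4×1) = 1.929×10^-4 K/W
R_polyurethane foam = ln(149.5/74.5)/(2π×0.0277×1) = 4.002 K/W
R_outer film = 1/(h_o·2πr_oL) = 1/(25.2×2π×0.1495×1) = 0.04225 K/W
R_total = 4.044 K/W
Q = ΔT/R_total = 99/4.044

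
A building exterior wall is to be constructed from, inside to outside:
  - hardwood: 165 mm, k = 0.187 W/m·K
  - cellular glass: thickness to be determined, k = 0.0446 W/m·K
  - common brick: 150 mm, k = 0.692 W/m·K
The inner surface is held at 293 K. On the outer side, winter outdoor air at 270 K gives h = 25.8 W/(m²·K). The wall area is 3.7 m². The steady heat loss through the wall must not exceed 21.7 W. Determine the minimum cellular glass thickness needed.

Treating each layer as a thermal resistance in series:
R_hardwood = L/(kA) = 0.165/(0.187×3.7) = 0.2385 K/W
R_common brick = L/(kA) = 0.15/(0.692×3.7) = 0.05858 K/W
R_outer film = 1/(h_o·A) = 1/(25.8×3.7) = 0.01048 K/W
Sum of the known resistances R_other = 0.3075 K/W
Required total resistance R_tot = ΔT/Q_allow = 23/21.7 = 1.06 K/W
R_cellular glass = R_tot − R_other = 0.7524 K/W
L = R·k·A = 0.7524×0.0446×3.7

L ≈ 124 mm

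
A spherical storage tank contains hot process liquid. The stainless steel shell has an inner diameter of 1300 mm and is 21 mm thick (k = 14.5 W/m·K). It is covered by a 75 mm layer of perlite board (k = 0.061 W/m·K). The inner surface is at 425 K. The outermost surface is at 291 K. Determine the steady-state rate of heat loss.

Spherical conduction: R = (1/r_in − 1/r_out)/(4πk) per layer; series-sum.
R_stainless steel shell = (1/0.65 − 1/0.671)/(4π×14.5) = 2.642×10^-4 K/W
R_perlite board = (1/0.671 − 1/0.746)/(4π×0.061) = 0.1955 K/W
R_total = 0.1957 K/W
Q = ΔT/R_total = 134/0.1957

Q ≈ 685 W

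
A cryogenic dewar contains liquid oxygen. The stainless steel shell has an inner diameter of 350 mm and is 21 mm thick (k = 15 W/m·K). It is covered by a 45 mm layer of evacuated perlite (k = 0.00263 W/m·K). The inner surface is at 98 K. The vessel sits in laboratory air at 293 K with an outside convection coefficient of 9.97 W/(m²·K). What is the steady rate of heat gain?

Radial (spherical) resistances in series:
R_stainless steel shell = (1/0.175 − 1/0.196)/(4π×15) = 0.003248 K/W
R_evacuated perlite = (1/0.196 − 1/0.241)/(4π×0.00263) = 28.83 K/W
R_outer film = 1/(h·4πr_o²) = 1/(9.97×4π×0.241²) = 0.1374 K/W
R_total = 28.97 K/W
Q = ΔT/R_total = 195/28.97

Q ≈ 6.73 W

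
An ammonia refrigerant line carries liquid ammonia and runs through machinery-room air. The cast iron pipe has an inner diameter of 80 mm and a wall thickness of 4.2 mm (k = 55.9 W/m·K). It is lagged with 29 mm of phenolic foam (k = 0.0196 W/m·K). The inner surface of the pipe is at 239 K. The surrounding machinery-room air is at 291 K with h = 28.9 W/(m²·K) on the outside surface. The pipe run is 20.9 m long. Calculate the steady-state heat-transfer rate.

Per-layer cylindrical resistances, series-summed:
R_cast iron pipe wall = ln(44.2/40)/(2π×55.9×20.9) = 1.36×10^-5 K/W
R_phenolic foam = ln(73.2/44.2)/(2π×0.0196×20.9) = 0.196 K/W
R_outer film = 1/(h_o·2πr_oL) = 1/(28.9×2π×0.0732×20.9) = 0.0036 K/W
R_total = 0.1996 K/W
Q = ΔT/R_total = 52/0.1996

Q ≈ 261 W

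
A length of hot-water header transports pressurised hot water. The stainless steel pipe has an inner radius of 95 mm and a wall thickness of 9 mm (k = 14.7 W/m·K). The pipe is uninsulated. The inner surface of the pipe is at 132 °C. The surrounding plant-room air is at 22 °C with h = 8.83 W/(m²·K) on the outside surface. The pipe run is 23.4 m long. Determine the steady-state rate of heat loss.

Q ≈ 14800 W

Treating each annulus and film as a series resistance:
R_stainless steel pipe wall = ln(104/95)/(2π×14.7×23.4) = 4.188×10^-5 K/W
R_outer film = 1/(h_o·2πr_oL) = 1/(8.83×2π×0.104×23.4) = 0.007406 K/W
R_total = 0.007448 K/W
Q = ΔT/R_total = 110/0.007448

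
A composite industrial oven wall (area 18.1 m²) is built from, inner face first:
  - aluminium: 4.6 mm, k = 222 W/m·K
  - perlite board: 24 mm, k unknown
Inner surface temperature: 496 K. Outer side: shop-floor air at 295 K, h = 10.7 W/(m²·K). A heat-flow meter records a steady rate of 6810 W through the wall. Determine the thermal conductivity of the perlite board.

k ≈ 0.0545 W/(m·K)

Treating each layer as a thermal resistance in series:
R_aluminium = L/(kA) = 0.0046/(222×18.1) = 1.145×10^-6 K/W
R_outer film = 1/(h_o·A) = 1/(10.7×18.1) = 0.005163 K/W
Sum of known resistances R_other = 0.005165 K/W
Total R = ΔT/Q = 201/6810 = 0.02952 K/W
R_perlite board = R_total − R_other = 0.02435 K/W
k = L/(R·A) = 0.024/(0.02435×18.1)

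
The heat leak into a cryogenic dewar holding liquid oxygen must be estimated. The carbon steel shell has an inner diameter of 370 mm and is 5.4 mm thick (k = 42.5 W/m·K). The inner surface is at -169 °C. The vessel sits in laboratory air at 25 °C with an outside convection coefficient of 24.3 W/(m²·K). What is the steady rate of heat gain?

Q ≈ 2140 W

Radial (spherical) resistances in series:
R_carbon steel shell = (1/0.185 − 1/0.1904)/(4π×42.5) = 2.87×10^-4 K/W
R_outer film = 1/(h·4πr_o²) = 1/(24.3×4π×0.1904²) = 0.09033 K/W
R_total = 0.09062 K/W
Q = ΔT/R_total = 194/0.09062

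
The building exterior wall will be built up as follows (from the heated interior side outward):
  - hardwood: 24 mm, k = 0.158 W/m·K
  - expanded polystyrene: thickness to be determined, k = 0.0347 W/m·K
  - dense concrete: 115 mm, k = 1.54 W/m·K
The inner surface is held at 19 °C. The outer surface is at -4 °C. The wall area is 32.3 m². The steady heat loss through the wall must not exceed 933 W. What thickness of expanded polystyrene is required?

L ≈ 19.8 mm

Thermal resistances in series:
R_hardwood = L/(kA) = 0.024/(0.158×32.3) = 0.004703 K/W
R_dense concrete = L/(kA) = 0.115/(1.54×32.3) = 0.002312 K/W
Sum of the known resistances R_other = 0.007015 K/W
Required total resistance R_tot = ΔT/Q_allow = 23/933 = 0.02465 K/W
R_expanded polystyrene = R_tot − R_other = 0.01764 K/W
L = R·k·A = 0.01764×0.0347×32.3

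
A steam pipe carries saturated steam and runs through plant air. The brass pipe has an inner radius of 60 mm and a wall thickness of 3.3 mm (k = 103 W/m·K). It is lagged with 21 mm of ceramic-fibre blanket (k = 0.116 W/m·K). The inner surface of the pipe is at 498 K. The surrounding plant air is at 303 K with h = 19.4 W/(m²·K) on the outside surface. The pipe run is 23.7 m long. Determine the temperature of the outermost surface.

For a radial system each layer contributes R = ln(r_out/r_in)/(2πkL); films add R = 1/(hA).
R_brass pipe wall = ln(63.3/60)/(2π×103×23.7) = 3.491×10^-6 K/W
R_ceramic-fibre blanket = ln(84.3/63.3)/(2π×0.116×23.7) = 0.01659 K/W
R_outer film = 1/(h_o·2πr_oL) = 1/(19.4×2π×0.0843×23.7) = 0.004106 K/W
R_total = 0.0207 K/W
Q = ΔT/R_total = 195/0.0207
Q = 9420 W
T_interface = T_inner − Q·ΣR(inner→interface) = 498 − 9420×0.01659

T ≈ 342 K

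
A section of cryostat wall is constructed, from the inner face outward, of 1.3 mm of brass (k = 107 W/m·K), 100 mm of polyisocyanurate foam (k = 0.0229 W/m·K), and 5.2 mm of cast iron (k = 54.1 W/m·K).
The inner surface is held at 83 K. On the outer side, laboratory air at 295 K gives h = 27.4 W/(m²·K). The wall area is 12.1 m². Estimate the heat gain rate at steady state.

Model the wall as resistances in series:
R_brass = L/(kA) = 0.0013/(107×12.1) = 1.004×10^-6 K/W
R_polyisocyanurate foam = L/(kA) = 0.1/(0.0229×12.1) = 0.3609 K/W
R_cast iron = L/(kA) = 0.0052/(54.1×12.1) = 7.944×10^-6 K/W
R_outer film = 1/(h_o·A) = 1/(27.4×12.1) = 0.003016 K/W
R_total = 0.3639 K/W
Q = ΔT / R_total = 212 / 0.3639

Q ≈ 583 W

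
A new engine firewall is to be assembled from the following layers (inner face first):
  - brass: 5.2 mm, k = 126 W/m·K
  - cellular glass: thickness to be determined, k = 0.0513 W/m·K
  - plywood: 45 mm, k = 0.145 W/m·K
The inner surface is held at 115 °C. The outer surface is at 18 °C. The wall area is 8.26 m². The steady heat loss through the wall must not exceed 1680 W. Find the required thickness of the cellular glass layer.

Model the wall as resistances in series:
R_brass = L/(kA) = 0.0052/(126×8.26) = 4.996×10^-6 K/W
R_plywood = L/(kA) = 0.045/(0.145×8.26) = 0.03757 K/W
Sum of the known resistances R_other = 0.03758 K/W
Required total resistance R_tot = ΔT/Q_allow = 97/1680 = 0.05774 K/W
R_cellular glass = R_tot − R_other = 0.02016 K/W
L = R·k·A = 0.02016×0.0513×8.26

L ≈ 8.54 mm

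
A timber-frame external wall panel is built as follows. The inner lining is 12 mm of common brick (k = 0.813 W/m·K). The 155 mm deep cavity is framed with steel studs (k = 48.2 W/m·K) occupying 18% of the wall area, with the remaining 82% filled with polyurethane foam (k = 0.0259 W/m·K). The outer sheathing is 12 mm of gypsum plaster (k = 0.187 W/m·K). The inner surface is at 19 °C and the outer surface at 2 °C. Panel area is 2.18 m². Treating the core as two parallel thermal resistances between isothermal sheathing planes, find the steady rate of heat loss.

Q ≈ 383 W

Sheathing layers in series; stud and cavity paths in parallel between them.
R_inner = 0.012/(0.813×2.18) = 0.006771 K/W
R_stud  = 0.155/(48.2×0.18×2.18) = 0.008195 K/W
R_cav   = 0.155/(0.0259×0.82×2.18) = 3.348 K/W
1/R_core = 1/R_stud + 1/R_cav → R_core = 0.008175 K/W
R_outer = 0.012/(0.187×2.18) = 0.02944 K/W
R_total = 0.04438 K/W
Q = ΔT/R_total = 17/0.04438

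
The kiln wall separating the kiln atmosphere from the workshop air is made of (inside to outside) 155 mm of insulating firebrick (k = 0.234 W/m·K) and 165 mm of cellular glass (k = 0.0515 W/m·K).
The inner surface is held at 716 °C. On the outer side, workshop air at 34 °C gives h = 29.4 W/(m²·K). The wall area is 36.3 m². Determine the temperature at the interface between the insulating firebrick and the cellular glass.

Using the resistance-network approach (series):
R_insulating firebrick = L/(kA) = 0.155/(0.234×36.3) = 0.01825 K/W
R_cellular glass = L/(kA) = 0.165/(0.0515×36.3) = 0.08826 K/W
R_outer film = 1/(h_o·A) = 1/(29.4×36.3) = 9.37×10^-4 K/W
R_total = 0.1074 K/W;  Q = ΔT/R_total = 682/0.1074 = 6347 W
T_interface = T_inner − Q·ΣR(inner→interface) = 716 − 6350×0.01825

T ≈ 600 °C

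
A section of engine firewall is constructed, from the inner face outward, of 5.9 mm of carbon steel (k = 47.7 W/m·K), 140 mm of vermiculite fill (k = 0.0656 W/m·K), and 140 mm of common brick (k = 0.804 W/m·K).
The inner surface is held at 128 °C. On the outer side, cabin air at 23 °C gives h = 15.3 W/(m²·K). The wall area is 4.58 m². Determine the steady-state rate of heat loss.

Model the wall as resistances in series:
R_carbon steel = L/(kA) = 0.0059/(47.7×4.58) = 2.701×10^-5 K/W
R_vermiculite fill = L/(kA) = 0.14/(0.0656×4.58) = 0.466 K/W
R_common brick = L/(kA) = 0.14/(0.804×4.58) = 0.03802 K/W
R_outer film = 1/(h_o·A) = 1/(15.3×4.58) = 0.01427 K/W
R_total = 0.5183 K/W
Q = ΔT / R_total = 105 / 0.5183

Q ≈ 203 W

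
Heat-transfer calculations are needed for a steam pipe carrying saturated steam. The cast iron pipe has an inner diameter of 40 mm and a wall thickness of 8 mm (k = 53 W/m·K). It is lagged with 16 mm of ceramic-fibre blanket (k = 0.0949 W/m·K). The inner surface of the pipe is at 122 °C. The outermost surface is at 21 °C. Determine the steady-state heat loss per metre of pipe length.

Radial resistances (cylindrical: R_cond = ln(r_o/r_i)/(2πkL), R_conv = 1/(h·2πrL)):
R_cast iron pipe wall = ln(28/20)/(2π×53×1) = 0.00101 K/W
R_ceramic-fibre blanket = ln(44/28)/(2π×0.0949×1) = 0.758 K/W
R_total = 0.759 K/W
Q = ΔT/R_total = 101/0.759

q′ ≈ 133 W/m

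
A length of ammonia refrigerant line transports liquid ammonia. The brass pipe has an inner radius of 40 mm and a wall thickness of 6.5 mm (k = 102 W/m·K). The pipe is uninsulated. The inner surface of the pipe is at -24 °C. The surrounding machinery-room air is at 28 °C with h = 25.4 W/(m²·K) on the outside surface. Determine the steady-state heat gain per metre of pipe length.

q′ ≈ 385 W/m

Per-layer cylindrical resistances, series-summed:
R_brass pipe wall = ln(46.5/40)/(2π×102×1) = 2.349×10^-4 K/W
R_outer film = 1/(h_o·2πr_oL) = 1/(25.4×2π×0.0465×1) = 0.1348 K/W
R_total = 0.135 K/W
Q = ΔT/R_total = 52/0.135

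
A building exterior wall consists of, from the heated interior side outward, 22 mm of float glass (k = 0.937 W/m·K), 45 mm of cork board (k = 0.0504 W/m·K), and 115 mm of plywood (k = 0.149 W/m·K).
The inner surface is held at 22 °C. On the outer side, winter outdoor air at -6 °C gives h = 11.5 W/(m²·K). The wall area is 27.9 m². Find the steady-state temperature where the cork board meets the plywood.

T ≈ 7.55 °C

Using the resistance-network approach (series):
R_float glass = L/(kA) = 0.022/(0.937×27.9) = 8.415×10^-4 K/W
R_cork board = L/(kA) = 0.045/(0.0504×27.9) = 0.032 K/W
R_plywood = L/(kA) = 0.115/(0.149×27.9) = 0.02766 K/W
R_outer film = 1/(h_o·A) = 1/(11.5×27.9) = 0.003117 K/W
R_total = 0.06362 K/W;  Q = ΔT/R_total = 28/0.06362 = 440.1 W
T_interface = T_inner − Q·ΣR(inner→interface) = 22 − 440×0.03284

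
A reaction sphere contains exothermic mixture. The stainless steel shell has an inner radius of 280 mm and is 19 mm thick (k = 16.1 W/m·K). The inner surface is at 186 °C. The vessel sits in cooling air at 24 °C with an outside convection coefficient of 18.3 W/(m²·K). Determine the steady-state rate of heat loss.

Q ≈ 3260 W

Each spherical layer contributes R = (1/r_i − 1/r_o)/(4πk):
R_stainless steel shell = (1/0.28 − 1/0.299)/(4π×16.1) = 0.001122 K/W
R_outer film = 1/(h·4πr_o²) = 1/(18.3×4π×0.299²) = 0.04864 K/W
R_total = 0.04976 K/W
Q = ΔT/R_total = 162/0.04976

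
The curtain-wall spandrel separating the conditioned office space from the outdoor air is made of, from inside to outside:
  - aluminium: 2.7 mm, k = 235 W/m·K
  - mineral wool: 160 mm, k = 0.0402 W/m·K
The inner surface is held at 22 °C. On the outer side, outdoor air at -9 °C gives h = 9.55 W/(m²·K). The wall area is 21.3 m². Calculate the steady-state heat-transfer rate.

Treating each layer as a thermal resistance in series:
R_aluminium = L/(kA) = 0.0027/(235×21.3) = 5.394×10^-7 K/W
R_mineral wool = L/(kA) = 0.16/(0.0402×21.3) = 0.1869 K/W
R_outer film = 1/(h_o·A) = 1/(9.55×21.3) = 0.004916 K/W
R_total = 0.1918 K/W
Q = ΔT / R_total = 31 / 0.1918

Q ≈ 162 W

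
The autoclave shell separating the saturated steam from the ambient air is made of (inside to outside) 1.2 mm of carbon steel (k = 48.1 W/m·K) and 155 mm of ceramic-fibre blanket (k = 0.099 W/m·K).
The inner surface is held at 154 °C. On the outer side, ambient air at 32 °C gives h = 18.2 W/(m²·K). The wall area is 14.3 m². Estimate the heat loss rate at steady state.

Q ≈ 1080 W

Treating each layer as a thermal resistance in series:
R_carbon steel = L/(kA) = 0.0012/(48.1×14.3) = 1.745×10^-6 K/W
R_ceramic-fibre blanket = L/(kA) = 0.155/(0.099×14.3) = 0.1095 K/W
R_outer film = 1/(h_o·A) = 1/(18.2×14.3) = 0.003842 K/W
R_total = 0.1133 K/W
Q = ΔT / R_total = 122 / 0.1133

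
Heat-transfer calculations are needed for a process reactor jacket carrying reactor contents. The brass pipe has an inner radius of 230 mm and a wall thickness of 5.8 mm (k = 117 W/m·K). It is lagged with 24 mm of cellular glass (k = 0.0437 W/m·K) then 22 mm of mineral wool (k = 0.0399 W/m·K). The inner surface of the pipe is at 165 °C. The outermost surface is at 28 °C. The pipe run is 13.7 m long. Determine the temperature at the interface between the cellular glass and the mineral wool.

Treating each annulus and film as a series resistance:
R_brass pipe wall = ln(235.8/230)/(2π×117×13.7) = 2.473×10^-6 K/W
R_cellular glass = ln(259.8/235.8)/(2π×0.0437×13.7) = 0.02577 K/W
R_mineral wool = ln(281.8/259.8)/(2π×0.0399×13.7) = 0.02367 K/W
R_total = 0.04944 K/W
Q = ΔT/R_total = 137/0.04944
Q = 2770 W
T_interface = T_inner − Q·ΣR(inner→interface) = 165 − 2770×0.02577

T ≈ 93.6 °C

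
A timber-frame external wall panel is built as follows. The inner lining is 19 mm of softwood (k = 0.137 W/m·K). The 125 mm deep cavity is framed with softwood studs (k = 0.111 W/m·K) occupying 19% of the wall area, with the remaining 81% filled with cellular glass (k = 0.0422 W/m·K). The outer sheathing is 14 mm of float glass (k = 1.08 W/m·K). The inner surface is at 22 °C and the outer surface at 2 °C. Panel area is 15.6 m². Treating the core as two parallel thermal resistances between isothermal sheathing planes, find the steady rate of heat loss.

Sheathing layers in series; stud and cavity paths in parallel between them.
R_inner = 0.019/(0.137×15.6) = 0.00889 K/W
R_stud  = 0.125/(0.111×0.19×15.6) = 0.3799 K/W
R_cav   = 0.125/(0.0422×0.81×15.6) = 0.2344 K/W
1/R_core = 1/R_stud + 1/R_cav → R_core = 0.145 K/W
R_outer = 0.014/(1.08×15.6) = 8.31×10^-4 K/W
R_total = 0.1547 K/W
Q = ΔT/R_total = 20/0.1547

Q ≈ 129 W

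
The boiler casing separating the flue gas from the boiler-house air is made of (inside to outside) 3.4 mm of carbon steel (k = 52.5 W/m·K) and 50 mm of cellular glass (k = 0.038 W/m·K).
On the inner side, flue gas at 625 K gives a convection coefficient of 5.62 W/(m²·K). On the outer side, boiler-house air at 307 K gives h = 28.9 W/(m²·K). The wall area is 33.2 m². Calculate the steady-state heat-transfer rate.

Treating each layer as a thermal resistance in series:
R_inner film = 1/(h_i·A) = 1/(5.62×33.2) = 0.00536 K/W
R_carbon steel = L/(kA) = 0.0034/(52.5×33.2) = 1.951×10^-6 K/W
R_cellular glass = L/(kA) = 0.05/(0.038×33.2) = 0.03963 K/W
R_outer film = 1/(h_o·A) = 1/(28.9×33.2) = 0.001042 K/W
R_total = 0.04604 K/W
Q = ΔT / R_total = 318 / 0.04604

Q ≈ 6910 W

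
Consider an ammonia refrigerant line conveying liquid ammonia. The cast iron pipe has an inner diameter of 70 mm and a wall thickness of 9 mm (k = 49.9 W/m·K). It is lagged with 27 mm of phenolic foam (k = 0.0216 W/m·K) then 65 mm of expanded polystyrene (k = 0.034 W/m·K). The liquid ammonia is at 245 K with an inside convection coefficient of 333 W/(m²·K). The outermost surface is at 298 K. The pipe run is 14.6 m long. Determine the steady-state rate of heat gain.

Q ≈ 118 W

Treating each annulus and film as a series resistance:
R_inner film = 1/(h_i·2πr₁L) = 1/(333×2π×0.035×14.6) = 9.353×10^-4 K/W
R_cast iron pipe wall = ln(44/35)/(2π×49.9×14.6) = 4.999×10^-5 K/W
R_phenolic foam = ln(71/44)/(2π×0.0216×14.6) = 0.2415 K/W
R_expanded polystyrene = ln(136/71)/(2π×0.034×14.6) = 0.2084 K/W
R_total = 0.4509 K/W
Q = ΔT/R_total = 53/0.4509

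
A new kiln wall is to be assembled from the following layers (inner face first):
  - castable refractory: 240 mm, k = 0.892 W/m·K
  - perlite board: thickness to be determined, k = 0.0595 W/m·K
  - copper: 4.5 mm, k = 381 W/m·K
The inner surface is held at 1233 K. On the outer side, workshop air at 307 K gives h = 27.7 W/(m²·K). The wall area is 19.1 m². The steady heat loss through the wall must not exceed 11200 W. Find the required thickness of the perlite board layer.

L ≈ 75.8 mm

Treating each layer as a thermal resistance in series:
R_castable refractory = L/(kA) = 0.24/(0.892×19.1) = 0.01409 K/W
R_copper = L/(kA) = 0.0045/(381×19.1) = 6.184×10^-7 K/W
R_outer film = 1/(h_o·A) = 1/(27.7×19.1) = 0.00189 K/W
Sum of the known resistances R_other = 0.01598 K/W
Required total resistance R_tot = ΔT/Q_allow = 926/11200 = 0.08268 K/W
R_perlite board = R_tot − R_other = 0.0667 K/W
L = R·k·A = 0.0667×0.0595×19.1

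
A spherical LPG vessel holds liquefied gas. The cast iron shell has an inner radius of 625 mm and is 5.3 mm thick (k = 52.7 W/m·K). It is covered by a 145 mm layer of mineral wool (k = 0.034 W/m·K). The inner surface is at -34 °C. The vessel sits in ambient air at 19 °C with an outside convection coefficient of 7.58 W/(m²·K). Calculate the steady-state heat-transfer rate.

Q ≈ 74.4 W

Radial (spherical) resistances in series:
R_cast iron shell = (1/0.625 − 1/0.6303)/(4π×52.7) = 2.032×10^-5 K/W
R_mineral wool = (1/0.6303 − 1/0.7753)/(4π×0.034) = 0.6945 K/W
R_outer film = 1/(h·4πr_o²) = 1/(7.58×4π×0.7753²) = 0.01747 K/W
R_total = 0.712 K/W
Q = ΔT/R_total = 53/0.712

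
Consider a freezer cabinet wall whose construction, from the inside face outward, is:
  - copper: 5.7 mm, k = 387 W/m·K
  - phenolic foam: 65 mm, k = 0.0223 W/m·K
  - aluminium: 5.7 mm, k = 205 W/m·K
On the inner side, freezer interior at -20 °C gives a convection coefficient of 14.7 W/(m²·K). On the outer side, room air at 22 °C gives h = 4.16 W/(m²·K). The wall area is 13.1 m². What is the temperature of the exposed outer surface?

T ≈ 18.9 °C

Model the wall as resistances in series:
R_inner film = 1/(h_i·A) = 1/(14.7×13.1) = 0.005193 K/W
R_copper = L/(kA) = 0.0057/(387×13.1) = 1.124×10^-6 K/W
R_phenolic foam = L/(kA) = 0.065/(0.0223×13.1) = 0.2225 K/W
R_aluminium = L/(kA) = 0.0057/(205×13.1) = 2.123×10^-6 K/W
R_outer film = 1/(h_o·A) = 1/(4.16×13.1) = 0.01835 K/W
R_total = 0.246 K/W;  Q = ΔT/R_total = 42/0.246 = 170.7 W
T_interface = T_inner + Q·ΣR(inner→interface) = -20 + 171×0.2277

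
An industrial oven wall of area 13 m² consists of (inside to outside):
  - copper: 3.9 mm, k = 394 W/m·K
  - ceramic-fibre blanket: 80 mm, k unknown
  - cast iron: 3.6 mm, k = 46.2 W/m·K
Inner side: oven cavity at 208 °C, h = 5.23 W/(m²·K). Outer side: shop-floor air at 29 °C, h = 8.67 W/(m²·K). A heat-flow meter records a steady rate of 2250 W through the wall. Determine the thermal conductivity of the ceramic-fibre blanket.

k ≈ 0.11 W/(m·K)

Series thermal resistances:
R_inner film = 1/(h_i·A) = 1/(5.23×13) = 0.01471 K/W
R_copper = L/(kA) = 0.0039/(394×13) = 7.614×10^-7 K/W
R_cast iron = L/(kA) = 0.0036/(46.2×13) = 5.994×10^-6 K/W
R_outer film = 1/(h_o·A) = 1/(8.67×13) = 0.008872 K/W
Sum of known resistances R_other = 0.02359 K/W
Total R = ΔT/Q = 179/2250 = 0.07956 K/W
R_ceramic-fibre blanket = R_total − R_other = 0.05597 K/W
k = L/(R·A) = 0.08/(0.05597×13)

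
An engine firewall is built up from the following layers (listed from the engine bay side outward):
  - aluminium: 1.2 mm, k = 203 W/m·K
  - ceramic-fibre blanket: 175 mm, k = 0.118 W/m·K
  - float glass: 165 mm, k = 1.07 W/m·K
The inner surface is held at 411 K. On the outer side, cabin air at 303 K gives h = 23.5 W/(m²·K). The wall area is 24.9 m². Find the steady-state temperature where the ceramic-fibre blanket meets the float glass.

T ≈ 316 K

Thermal resistances in series:
R_aluminium = L/(kA) = 0.0012/(203×24.9) = 2.374×10^-7 K/W
R_ceramic-fibre blanket = L/(kA) = 0.175/(0.118×24.9) = 0.05956 K/W
R_float glass = L/(kA) = 0.165/(1.07×24.9) = 0.006193 K/W
R_outer film = 1/(h_o·A) = 1/(23.5×24.9) = 0.001709 K/W
R_total = 0.06746 K/W;  Q = ΔT/R_total = 108/0.06746 = 1601 W
T_interface = T_inner − Q·ΣR(inner→interface) = 411 − 1600×0.05956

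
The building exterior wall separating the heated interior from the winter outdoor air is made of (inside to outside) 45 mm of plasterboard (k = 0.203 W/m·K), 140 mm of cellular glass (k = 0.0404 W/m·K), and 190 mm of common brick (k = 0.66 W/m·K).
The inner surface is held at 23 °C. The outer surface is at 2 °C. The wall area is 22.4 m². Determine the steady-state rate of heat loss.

Treating each layer as a thermal resistance in series:
R_plasterboard = L/(kA) = 0.045/(0.203×22.4) = 0.009896 K/W
R_cellular glass = L/(kA) = 0.14/(0.0404×22.4) = 0.1547 K/W
R_common brick = L/(kA) = 0.19/(0.66×22.4) = 0.01285 K/W
R_total = 0.1775 K/W
Q = ΔT / R_total = 21 / 0.1775

Q ≈ 118 W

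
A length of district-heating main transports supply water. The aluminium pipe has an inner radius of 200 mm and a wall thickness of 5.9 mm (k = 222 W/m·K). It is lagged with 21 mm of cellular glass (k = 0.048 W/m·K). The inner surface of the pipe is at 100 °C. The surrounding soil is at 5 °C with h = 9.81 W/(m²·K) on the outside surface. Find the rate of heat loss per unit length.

q′ ≈ 241 W/m

Cylindrical conduction, so R = ln(r₂/r₁)/(2πkL) per layer, in series:
R_aluminium pipe wall = ln(205.9/200)/(2π×222×1) = 2.084×10^-5 K/W
R_cellular glass = ln(226.9/205.9)/(2π×0.048×1) = 0.322 K/W
R_outer film = 1/(h_o·2πr_oL) = 1/(9.81×2π×0.2269×1) = 0.0715 K/W
R_total = 0.3935 K/W
Q = ΔT/R_total = 95/0.3935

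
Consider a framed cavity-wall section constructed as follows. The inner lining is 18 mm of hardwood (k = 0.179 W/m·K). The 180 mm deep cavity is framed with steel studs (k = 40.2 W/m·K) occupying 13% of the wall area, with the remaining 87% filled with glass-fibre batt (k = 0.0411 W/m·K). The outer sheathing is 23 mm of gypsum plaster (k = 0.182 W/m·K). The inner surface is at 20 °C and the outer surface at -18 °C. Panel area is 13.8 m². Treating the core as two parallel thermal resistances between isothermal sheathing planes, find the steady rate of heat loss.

Sheathing layers in series; stud and cavity paths in parallel between them.
R_inner = 0.018/(0.179×13.8) = 0.007287 K/W
R_stud  = 0.18/(40.2×0.13×13.8) = 0.002496 K/W
R_cav   = 0.18/(0.0411×0.87×13.8) = 0.3648 K/W
1/R_core = 1/R_stud + 1/R_cav → R_core = 0.002479 K/W
R_outer = 0.023/(0.182×13.8) = 0.009158 K/W
R_total = 0.01892 K/W
Q = ΔT/R_total = 38/0.01892

Q ≈ 2010 W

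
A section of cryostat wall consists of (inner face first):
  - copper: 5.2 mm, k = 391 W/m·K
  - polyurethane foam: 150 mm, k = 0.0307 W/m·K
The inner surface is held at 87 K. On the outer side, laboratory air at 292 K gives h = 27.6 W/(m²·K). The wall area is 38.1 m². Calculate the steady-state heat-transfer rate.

Treating each layer as a thermal resistance in series:
R_copper = L/(kA) = 0.0052/(391×38.1) = 3.491×10^-7 K/W
R_polyurethane foam = L/(kA) = 0.15/(0.0307×38.1) = 0.1282 K/W
R_outer film = 1/(h_o·A) = 1/(27.6×38.1) = 9.51×10^-4 K/W
R_total = 0.1292 K/W
Q = ΔT / R_total = 205 / 0.1292

Q ≈ 1590 W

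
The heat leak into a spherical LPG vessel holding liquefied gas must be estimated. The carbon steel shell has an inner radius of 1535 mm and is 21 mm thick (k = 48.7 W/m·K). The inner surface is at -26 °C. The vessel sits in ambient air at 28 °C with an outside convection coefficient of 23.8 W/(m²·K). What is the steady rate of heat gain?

Spherical conduction: R = (1/r_in − 1/r_out)/(4πk) per layer; series-sum.
R_carbon steel shell = (1/1.535 − 1/1.556)/(4π×48.7) = 1.437×10^-5 K/W
R_outer film = 1/(h·4πr_o²) = 1/(23.8×4π×1.556²) = 0.001381 K/W
R_total = 0.001395 K/W
Q = ΔT/R_total = 54/0.001395

Q ≈ 38700 W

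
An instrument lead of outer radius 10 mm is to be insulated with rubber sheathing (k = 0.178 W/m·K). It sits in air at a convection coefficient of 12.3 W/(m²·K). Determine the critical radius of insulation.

r_cr ≈ 14.5 mm

For a cylinder r_cr = k/h = 0.178/12.3
r_cr = 14.5 mm; since the bare radius (10 mm) is below r_cr, adding a thin layer of insulation will *increase* heat loss.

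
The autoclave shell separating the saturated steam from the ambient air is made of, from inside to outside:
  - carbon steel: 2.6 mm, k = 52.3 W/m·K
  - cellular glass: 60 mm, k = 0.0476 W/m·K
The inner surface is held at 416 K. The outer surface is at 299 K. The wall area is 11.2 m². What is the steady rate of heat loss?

Q ≈ 1040 W

Series thermal resistances:
R_carbon steel = L/(kA) = 0.0026/(52.3×11.2) = 4.439×10^-6 K/W
R_cellular glass = L/(kA) = 0.06/(0.0476×11.2) = 0.1125 K/W
R_total = 0.1125 K/W
Q = ΔT / R_total = 117 / 0.1125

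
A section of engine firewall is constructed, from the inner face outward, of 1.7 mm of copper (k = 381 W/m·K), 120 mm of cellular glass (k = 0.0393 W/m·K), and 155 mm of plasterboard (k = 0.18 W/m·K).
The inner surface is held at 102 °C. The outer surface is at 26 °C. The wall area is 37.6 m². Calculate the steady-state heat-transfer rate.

Series thermal resistances:
R_copper = L/(kA) = 0.0017/(381×37.6) = 1.187×10^-7 K/W
R_cellular glass = L/(kA) = 0.12/(0.0393×37.6) = 0.08121 K/W
R_plasterboard = L/(kA) = 0.155/(0.18×37.6) = 0.0229 K/W
R_total = 0.1041 K/W
Q = ΔT / R_total = 76 / 0.1041

Q ≈ 730 W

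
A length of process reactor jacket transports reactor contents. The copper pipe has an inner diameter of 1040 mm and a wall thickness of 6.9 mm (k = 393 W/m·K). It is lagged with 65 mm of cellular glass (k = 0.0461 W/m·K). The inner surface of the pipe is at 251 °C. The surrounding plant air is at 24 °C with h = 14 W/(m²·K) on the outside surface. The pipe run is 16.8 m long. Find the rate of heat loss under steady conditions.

Q ≈ 9060 W

Treating each annulus and film as a series resistance:
R_copper pipe wall = ln(526.9/520)/(2π×393×16.8) = 3.178×10^-7 K/W
R_cellular glass = ln(591.9/526.9)/(2π×0.0461×16.8) = 0.02391 K/W
R_outer film = 1/(h_o·2πr_oL) = 1/(14×2π×0.5919×16.8) = 0.001143 K/W
R_total = 0.02505 K/W
Q = ΔT/R_total = 227/0.02505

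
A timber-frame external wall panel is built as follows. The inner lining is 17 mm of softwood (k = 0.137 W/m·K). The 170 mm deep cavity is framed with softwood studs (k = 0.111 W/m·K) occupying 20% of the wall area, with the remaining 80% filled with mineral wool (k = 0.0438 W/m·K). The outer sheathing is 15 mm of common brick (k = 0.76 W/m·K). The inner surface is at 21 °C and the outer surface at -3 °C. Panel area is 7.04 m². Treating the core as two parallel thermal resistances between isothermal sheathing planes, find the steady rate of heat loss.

Sheathing layers in series; stud and cavity paths in parallel between them.
R_inner = 0.017/(0.137×7.04) = 0.01763 K/W
R_stud  = 0.17/(0.111×0.2×7.04) = 1.088 K/W
R_cav   = 0.17/(0.0438×0.8×7.04) = 0.6891 K/W
1/R_core = 1/R_stud + 1/R_cav → R_core = 0.4219 K/W
R_outer = 0.015/(0.76×7.04) = 0.002804 K/W
R_total = 0.4423 K/W
Q = ΔT/R_total = 24/0.4423

Q ≈ 54.3 W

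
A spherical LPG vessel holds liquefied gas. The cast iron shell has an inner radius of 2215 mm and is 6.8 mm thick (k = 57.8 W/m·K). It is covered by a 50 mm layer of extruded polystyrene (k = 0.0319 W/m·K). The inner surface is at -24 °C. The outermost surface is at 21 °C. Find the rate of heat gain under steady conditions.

Q ≈ 1820 W

Each spherical layer contributes R = (1/r_i − 1/r_o)/(4πk):
R_cast iron shell = (1/2.215 − 1/2.2218)/(4π×57.8) = 1.902×10^-6 K/W
R_extruded polystyrene = (1/2.2218 − 1/2.2718)/(4π×0.0319) = 0.02471 K/W
R_total = 0.02471 K/W
Q = ΔT/R_total = 45/0.02471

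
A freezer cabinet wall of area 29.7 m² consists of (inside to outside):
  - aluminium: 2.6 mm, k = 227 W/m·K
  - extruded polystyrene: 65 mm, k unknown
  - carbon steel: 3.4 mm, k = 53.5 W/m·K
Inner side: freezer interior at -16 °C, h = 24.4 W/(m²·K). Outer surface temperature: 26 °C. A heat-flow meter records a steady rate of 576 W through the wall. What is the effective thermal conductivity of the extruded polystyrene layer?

k ≈ 0.0306 W/(m·K)

Using the resistance-network approach (series):
R_inner film = 1/(h_i·A) = 1/(24.4×29.7) = 0.00138 K/W
R_aluminium = L/(kA) = 0.0026/(227×29.7) = 3.856×10^-7 K/W
R_carbon steel = L/(kA) = 0.0034/(53.5×29.7) = 2.14×10^-6 K/W
Sum of known resistances R_other = 0.001382 K/W
Total R = ΔT/Q = 42/576 = 0.07292 K/W
R_extruded polystyrene = R_total − R_other = 0.07153 K/W
k = L/(R·A) = 0.065/(0.07153×29.7)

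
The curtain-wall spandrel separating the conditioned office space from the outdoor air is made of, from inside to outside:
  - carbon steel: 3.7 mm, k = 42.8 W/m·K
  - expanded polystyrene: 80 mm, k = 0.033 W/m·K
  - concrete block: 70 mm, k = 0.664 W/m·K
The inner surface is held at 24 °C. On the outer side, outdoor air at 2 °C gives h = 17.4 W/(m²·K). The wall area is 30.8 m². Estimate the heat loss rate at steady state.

Using the resistance-network approach (series):
R_carbon steel = L/(kA) = 0.0037/(42.8×30.8) = 2.807×10^-6 K/W
R_expanded polystyrene = L/(kA) = 0.08/(0.033×30.8) = 0.07871 K/W
R_concrete block = L/(kA) = 0.07/(0.664×30.8) = 0.003423 K/W
R_outer film = 1/(h_o·A) = 1/(17.4×30.8) = 0.001866 K/W
R_total = 0.084 K/W
Q = ΔT / R_total = 22 / 0.084

Q ≈ 262 W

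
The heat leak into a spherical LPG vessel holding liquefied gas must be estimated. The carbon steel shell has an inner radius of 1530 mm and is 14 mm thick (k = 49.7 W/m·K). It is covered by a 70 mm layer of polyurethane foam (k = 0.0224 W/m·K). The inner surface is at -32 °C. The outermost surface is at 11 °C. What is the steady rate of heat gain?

Q ≈ 431 W

Radial (spherical) resistances in series:
R_carbon steel shell = (1/1.53 − 1/1.544)/(4π×49.7) = 9.489×10^-6 K/W
R_polyurethane foam = (1/1.544 − 1/1.614)/(4π×0.0224) = 0.09979 K/W
R_total = 0.0998 K/W
Q = ΔT/R_total = 43/0.0998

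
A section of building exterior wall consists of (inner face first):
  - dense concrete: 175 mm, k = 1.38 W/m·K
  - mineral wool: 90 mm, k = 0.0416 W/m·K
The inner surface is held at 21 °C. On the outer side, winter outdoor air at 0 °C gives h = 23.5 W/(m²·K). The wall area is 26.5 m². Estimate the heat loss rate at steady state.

Q ≈ 239 W

Series thermal resistances:
R_dense concrete = L/(kA) = 0.175/(1.38×26.5) = 0.004785 K/W
R_mineral wool = L/(kA) = 0.09/(0.0416×26.5) = 0.08164 K/W
R_outer film = 1/(h_o·A) = 1/(23.5×26.5) = 0.001606 K/W
R_total = 0.08803 K/W
Q = ΔT / R_total = 21 / 0.08803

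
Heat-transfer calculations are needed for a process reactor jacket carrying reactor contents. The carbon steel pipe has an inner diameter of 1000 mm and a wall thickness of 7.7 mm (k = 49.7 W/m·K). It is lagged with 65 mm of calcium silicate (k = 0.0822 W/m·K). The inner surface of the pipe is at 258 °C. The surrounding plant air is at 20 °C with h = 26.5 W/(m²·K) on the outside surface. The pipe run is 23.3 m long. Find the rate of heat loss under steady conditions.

Treating each annulus and film as a series resistance:
R_carbon steel pipe wall = ln(507.7/500)/(2π×49.7×23.3) = 2.1×10^-6 K/W
R_calcium silicate = ln(572.7/507.7)/(2π×0.0822×23.3) = 0.01001 K/W
R_outer film = 1/(h_o·2πr_oL) = 1/(26.5×2π×0.5727×23.3) = 4.501×10^-4 K/W
R_total = 0.01046 K/W
Q = ΔT/R_total = 238/0.01046

Q ≈ 22700 W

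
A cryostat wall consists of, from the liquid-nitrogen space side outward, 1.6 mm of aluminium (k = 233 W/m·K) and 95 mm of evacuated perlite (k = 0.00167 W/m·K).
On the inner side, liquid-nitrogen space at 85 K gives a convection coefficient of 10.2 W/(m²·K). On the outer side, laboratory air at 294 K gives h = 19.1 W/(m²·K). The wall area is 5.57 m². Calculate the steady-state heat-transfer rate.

Thermal resistances in series:
R_inner film = 1/(h_i·A) = 1/(10.2×5.57) = 0.0176 K/W
R_aluminium = L/(kA) = 0.0016/(233×5.57) = 1.233×10^-6 K/W
R_evacuated perlite = L/(kA) = 0.095/(0.00167×5.57) = 10.21 K/W
R_outer film = 1/(h_o·A) = 1/(19.1×5.57) = 0.0094 K/W
R_total = 10.24 K/W
Q = ΔT / R_total = 209 / 10.24

Q ≈ 20.4 W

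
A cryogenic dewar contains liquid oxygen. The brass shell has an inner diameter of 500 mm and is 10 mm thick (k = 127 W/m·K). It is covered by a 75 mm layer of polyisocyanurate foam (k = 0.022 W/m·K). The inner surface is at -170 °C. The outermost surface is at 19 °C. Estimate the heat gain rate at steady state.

For a spherical shell R = (1/r₁ − 1/r₂)/(4πk); film R = 1/(h·4πr²). In series:
R_brass shell = (1/0.25 − 1/0.26)/(4π×127) = 9.64×10^-5 K/W
R_polyisocyanurate foam = (1/0.26 − 1/0.335)/(4π×0.022) = 3.115 K/W
R_total = 3.115 K/W
Q = ΔT/R_total = 189/3.115

Q ≈ 60.7 W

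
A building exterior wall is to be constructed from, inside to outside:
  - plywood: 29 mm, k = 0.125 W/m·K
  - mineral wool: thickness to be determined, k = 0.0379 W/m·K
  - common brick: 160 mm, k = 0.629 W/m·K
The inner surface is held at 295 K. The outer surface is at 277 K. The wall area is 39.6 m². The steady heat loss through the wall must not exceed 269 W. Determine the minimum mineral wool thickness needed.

Model the wall as resistances in series:
R_plywood = L/(kA) = 0.029/(0.125×39.6) = 0.005859 K/W
R_common brick = L/(kA) = 0.16/(0.629×39.6) = 0.006424 K/W
Sum of the known resistances R_other = 0.01228 K/W
Required total resistance R_tot = ΔT/Q_allow = 18/269 = 0.06691 K/W
R_mineral wool = R_tot − R_other = 0.05463 K/W
L = R·k·A = 0.05463×0.0379×39.6

L ≈ 82 mm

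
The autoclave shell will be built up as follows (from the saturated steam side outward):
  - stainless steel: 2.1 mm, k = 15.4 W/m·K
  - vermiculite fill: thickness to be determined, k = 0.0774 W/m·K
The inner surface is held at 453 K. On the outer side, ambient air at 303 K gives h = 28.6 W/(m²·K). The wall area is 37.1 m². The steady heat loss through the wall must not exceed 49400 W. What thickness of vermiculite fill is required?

Series thermal resistances:
R_stainless steel = L/(kA) = 0.0021/(15.4×37.1) = 3.676×10^-6 K/W
R_outer film = 1/(h_o·A) = 1/(28.6×37.1) = 9.425×10^-4 K/W
Sum of the known resistances R_other = 9.461×10^-4 K/W
Required total resistance R_tot = ΔT/Q_allow = 150/49400 = 0.003036 K/W
R_vermiculite fill = R_tot − R_other = 0.00209 K/W
L = R·k·A = 0.00209×0.0774×37.1

L ≈ 6 mm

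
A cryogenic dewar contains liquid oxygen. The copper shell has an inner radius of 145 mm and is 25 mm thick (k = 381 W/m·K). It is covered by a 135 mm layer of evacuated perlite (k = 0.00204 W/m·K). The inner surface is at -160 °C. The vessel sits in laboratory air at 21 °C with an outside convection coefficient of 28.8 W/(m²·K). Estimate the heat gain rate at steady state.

For a spherical shell R = (1/r₁ − 1/r₂)/(4πk); film R = 1/(h·4πr²). In series:
R_copper shell = (1/0.145 − 1/0.17)/(4π×381) = 2.118×10^-4 K/W
R_evacuated perlite = (1/0.17 − 1/0.305)/(4π×0.00204) = 101.6 K/W
R_outer film = 1/(h·4πr_o²) = 1/(28.8×4π×0.305²) = 0.0297 K/W
R_total = 101.6 K/W
Q = ΔT/R_total = 181/101.6

Q ≈ 1.78 W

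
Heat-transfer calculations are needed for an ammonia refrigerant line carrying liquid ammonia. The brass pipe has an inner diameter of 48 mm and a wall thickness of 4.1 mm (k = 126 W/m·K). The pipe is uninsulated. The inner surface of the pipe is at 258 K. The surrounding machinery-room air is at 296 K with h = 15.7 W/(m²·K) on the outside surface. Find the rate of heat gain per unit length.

q′ ≈ 105 W/m

Radial resistances (cylindrical: R_cond = ln(r_o/r_i)/(2πkL), R_conv = 1/(h·2πrL)):
R_brass pipe wall = ln(28.1/24)/(2π×126×1) = 1.992×10^-4 K/W
R_outer film = 1/(h_o·2πr_oL) = 1/(15.7×2π×0.0281×1) = 0.3608 K/W
R_total = 0.361 K/W
Q = ΔT/R_total = 38/0.361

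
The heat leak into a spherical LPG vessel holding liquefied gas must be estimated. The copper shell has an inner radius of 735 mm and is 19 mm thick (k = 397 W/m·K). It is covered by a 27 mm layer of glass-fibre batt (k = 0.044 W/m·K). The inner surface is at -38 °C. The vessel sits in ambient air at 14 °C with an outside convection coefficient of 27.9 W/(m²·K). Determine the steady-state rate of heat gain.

Q ≈ 594 W

Radial (spherical) resistances in series:
R_copper shell = (1/0.735 − 1/0.754)/(4π×397) = 6.872×10^-6 K/W
R_glass-fibre batt = (1/0.754 − 1/0.781)/(4π×0.044) = 0.08292 K/W
R_outer film = 1/(h·4πr_o²) = 1/(27.9×4π×0.781²) = 0.004676 K/W
R_total = 0.08761 K/W
Q = ΔT/R_total = 52/0.08761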